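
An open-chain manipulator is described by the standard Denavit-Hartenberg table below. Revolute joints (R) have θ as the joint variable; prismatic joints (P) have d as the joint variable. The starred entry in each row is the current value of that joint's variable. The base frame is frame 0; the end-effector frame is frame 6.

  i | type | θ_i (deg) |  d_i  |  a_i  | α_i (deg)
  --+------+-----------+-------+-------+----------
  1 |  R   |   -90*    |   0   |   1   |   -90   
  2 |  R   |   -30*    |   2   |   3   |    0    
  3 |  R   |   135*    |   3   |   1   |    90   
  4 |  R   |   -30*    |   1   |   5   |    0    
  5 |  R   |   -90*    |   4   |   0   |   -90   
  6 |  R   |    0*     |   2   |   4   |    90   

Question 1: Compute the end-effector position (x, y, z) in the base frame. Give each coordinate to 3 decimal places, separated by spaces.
after link 1: o_1 = (0.0000, -1.0000, 0.0000)
after link 2: o_2 = (2.0000, -3.5981, 1.5000)
after link 3: o_3 = (5.0000, -3.3393, 0.5341)
after link 4: o_4 = (2.5000, -3.1845, -3.9073)
after link 5: o_5 = (2.5000, -7.0482, -4.9426)
after link 6: o_6 = (-1.9641, -7.1175, -4.6838)

-1.964 -7.118 -4.684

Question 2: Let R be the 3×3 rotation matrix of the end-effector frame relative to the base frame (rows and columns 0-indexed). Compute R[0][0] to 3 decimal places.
-0.866

End-effector x-axis (col 0 of R) = (-0.8660,-0.1294,0.4830)
R[0][0] = -0.8660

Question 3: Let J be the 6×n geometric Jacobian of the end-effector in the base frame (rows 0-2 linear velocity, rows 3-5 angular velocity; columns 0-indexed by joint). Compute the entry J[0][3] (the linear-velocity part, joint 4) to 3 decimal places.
4.062

axis z_3 = (0.0000,-0.9659,-0.2588); lever o_n−o_3 = (-6.9641,-3.7783,-5.2179)
cross product → J_v[:, 3] = (4.0622,1.8024,-6.7268)
J_ω[:, 3] = z_3
entry J[0][3] = 4.0622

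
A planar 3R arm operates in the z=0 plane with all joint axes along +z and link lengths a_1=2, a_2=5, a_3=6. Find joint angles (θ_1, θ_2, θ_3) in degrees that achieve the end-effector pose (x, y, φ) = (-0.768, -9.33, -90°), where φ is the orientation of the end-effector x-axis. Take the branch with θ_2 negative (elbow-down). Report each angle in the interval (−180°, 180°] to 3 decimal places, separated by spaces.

wrist centre = target − a_3·(cos φ, sin φ) = (-0.7680, -3.3300)
cos θ_2 = (11.6787−2²−5²)/(2·2·5) = -0.8661; θ_2 = -150.0044° (elbow-down)
β = atan2(-3.3300,-0.7680) = -102.9871°; ψ = atan2(-2.4997,-2.3303) = -132.9919°
θ_1 = β − ψ = 30.0048°
θ_3 = φ − θ_1 − θ_2 = 29.9996° (wrapped to (-180°,180°])

30.005 -150.004 30.000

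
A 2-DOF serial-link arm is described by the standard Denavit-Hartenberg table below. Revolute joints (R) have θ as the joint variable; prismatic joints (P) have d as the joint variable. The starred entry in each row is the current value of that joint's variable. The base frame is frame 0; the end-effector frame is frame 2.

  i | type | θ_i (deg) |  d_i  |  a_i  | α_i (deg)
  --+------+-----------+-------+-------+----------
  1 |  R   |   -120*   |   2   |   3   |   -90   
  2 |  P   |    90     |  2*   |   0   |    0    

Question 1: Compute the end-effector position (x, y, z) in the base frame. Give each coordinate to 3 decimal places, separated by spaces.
after link 1: o_1 = (-1.5000, -2.5981, 2.0000)
after link 2: o_2 = (0.2321, -3.5981, 2.0000)

0.232 -3.598 2.000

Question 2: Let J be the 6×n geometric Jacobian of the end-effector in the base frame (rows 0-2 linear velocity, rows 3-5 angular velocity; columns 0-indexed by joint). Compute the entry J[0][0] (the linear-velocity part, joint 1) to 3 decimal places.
axis z_0 = ẑ; lever o_n−o_0 = (0.2321,-3.5981,2.0000)
cross product → J_v[:, 0] = (3.5981,0.2321,-0.0000)
J_ω[:, 0] = z_0
entry J[0][0] = 3.5981

3.598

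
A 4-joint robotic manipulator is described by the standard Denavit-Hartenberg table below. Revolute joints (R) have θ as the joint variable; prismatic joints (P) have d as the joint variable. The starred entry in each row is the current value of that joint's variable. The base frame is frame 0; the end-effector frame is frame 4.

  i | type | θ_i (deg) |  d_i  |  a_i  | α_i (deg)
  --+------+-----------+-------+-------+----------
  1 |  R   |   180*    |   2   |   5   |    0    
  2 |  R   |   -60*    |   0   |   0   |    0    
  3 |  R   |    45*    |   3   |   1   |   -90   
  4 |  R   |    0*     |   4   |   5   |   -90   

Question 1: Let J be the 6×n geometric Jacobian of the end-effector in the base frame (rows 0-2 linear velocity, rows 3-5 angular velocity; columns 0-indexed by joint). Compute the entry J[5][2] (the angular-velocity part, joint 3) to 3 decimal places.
axis z_2 = (0.0000,0.0000,1.0000); lever o_n−o_2 = (-6.8308,-2.3108,3.0000)
cross product → J_v[:, 2] = (2.3108,-6.8308,0.0000)
J_ω[:, 2] = z_2
entry J[5][2] = 1.0000

1.000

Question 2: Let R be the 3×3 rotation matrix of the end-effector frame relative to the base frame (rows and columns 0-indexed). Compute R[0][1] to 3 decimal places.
0.259

End-effector y-axis (col 1 of R) = (0.2588,0.9659,-0.0000)
R[0][1] = 0.2588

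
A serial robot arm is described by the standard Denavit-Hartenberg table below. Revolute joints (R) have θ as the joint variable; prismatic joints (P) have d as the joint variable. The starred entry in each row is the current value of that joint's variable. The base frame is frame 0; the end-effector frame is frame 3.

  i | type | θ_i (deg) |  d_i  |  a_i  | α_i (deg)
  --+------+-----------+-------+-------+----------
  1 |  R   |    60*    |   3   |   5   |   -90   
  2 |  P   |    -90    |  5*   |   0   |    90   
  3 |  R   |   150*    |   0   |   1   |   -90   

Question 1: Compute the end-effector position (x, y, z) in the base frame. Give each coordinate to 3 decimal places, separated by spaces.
-2.263 7.080 2.134

after link 1: o_1 = (2.5000, 4.3301, 3.0000)
after link 2: o_2 = (-1.8301, 6.8301, 3.0000)
after link 3: o_3 = (-2.2631, 7.0801, 2.1340)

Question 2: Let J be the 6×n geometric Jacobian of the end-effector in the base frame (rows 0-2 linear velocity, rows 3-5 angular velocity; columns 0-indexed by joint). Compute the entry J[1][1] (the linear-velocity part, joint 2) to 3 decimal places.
prismatic axis z_1 = (-0.8660,0.5000,0.0000)
J_v[:, 1] = z_1; J_ω[:, 1] = (0,0,0)
entry J[1][1] = 0.5000

0.500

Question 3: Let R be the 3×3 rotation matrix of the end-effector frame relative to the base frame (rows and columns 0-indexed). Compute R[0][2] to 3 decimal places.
0.750

End-effector z-axis (col 2 of R) = (0.7500,-0.4330,-0.5000)
R[0][2] = 0.7500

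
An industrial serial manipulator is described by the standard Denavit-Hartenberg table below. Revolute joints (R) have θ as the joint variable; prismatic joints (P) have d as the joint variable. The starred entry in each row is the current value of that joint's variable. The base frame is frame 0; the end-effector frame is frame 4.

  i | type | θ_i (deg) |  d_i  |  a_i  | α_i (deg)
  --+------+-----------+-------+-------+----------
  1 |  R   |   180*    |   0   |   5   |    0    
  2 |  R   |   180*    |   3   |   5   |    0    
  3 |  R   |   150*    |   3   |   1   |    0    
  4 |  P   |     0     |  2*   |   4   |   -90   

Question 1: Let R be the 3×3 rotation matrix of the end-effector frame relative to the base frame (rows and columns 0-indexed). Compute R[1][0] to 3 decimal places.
0.500

End-effector x-axis (col 0 of R) = (-0.8660,0.5000,0.0000)
R[1][0] = 0.5000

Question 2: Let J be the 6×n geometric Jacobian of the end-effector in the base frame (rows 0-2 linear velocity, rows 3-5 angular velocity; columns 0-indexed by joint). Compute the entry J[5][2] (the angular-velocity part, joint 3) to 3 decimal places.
1.000

axis z_2 = (0.0000,0.0000,1.0000); lever o_n−o_2 = (-4.3301,2.5000,5.0000)
cross product → J_v[:, 2] = (-2.5000,-4.3301,0.0000)
J_ω[:, 2] = z_2
entry J[5][2] = 1.0000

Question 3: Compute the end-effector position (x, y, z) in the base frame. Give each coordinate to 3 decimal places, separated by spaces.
-4.330 2.500 8.000

after link 1: o_1 = (-5.0000, 0.0000, 0.0000)
after link 2: o_2 = (-0.0000, -0.0000, 3.0000)
after link 3: o_3 = (-0.8660, 0.5000, 6.0000)
after link 4: o_4 = (-4.3301, 2.5000, 8.0000)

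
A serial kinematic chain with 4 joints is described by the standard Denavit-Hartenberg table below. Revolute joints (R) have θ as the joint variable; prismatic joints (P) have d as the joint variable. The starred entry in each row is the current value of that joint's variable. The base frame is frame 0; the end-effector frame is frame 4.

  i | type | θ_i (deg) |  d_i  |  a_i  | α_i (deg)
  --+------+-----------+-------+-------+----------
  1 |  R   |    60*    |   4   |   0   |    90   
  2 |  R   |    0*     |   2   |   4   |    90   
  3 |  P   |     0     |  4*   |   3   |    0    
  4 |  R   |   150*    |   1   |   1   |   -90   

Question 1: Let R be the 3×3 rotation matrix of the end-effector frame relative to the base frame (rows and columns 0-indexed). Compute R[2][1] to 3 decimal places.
End-effector y-axis (col 1 of R) = (-0.0000,0.0000,1.0000)
R[2][1] = 1.0000

1.000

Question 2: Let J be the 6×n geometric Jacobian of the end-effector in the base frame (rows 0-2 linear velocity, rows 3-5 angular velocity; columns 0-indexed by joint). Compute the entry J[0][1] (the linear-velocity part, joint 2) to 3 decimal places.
axis z_1 = (0.8660,-0.5000,0.0000); lever o_n−o_1 = (5.2321,4.0622,-5.0000)
cross product → J_v[:, 1] = (2.5000,4.3301,6.1340)
J_ω[:, 1] = z_1
entry J[0][1] = 2.5000

2.500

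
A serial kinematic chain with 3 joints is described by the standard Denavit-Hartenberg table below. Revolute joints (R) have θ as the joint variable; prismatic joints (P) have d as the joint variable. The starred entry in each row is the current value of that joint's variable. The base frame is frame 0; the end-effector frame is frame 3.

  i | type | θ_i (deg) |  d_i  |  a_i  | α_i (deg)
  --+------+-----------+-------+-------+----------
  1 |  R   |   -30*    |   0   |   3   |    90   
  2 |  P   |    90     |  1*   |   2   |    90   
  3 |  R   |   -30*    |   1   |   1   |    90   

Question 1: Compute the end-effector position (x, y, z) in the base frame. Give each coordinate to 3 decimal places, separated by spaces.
3.214 -2.433 2.866

after link 1: o_1 = (2.5981, -1.5000, 0.0000)
after link 2: o_2 = (2.0981, -2.3660, 2.0000)
after link 3: o_3 = (3.2141, -2.4330, 2.8660)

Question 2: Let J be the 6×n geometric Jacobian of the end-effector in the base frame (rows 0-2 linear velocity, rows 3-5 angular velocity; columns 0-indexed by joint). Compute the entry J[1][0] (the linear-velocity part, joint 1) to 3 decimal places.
3.214

axis z_0 = ẑ; lever o_n−o_0 = (3.2141,-2.4330,2.8660)
cross product → J_v[:, 0] = (2.4330,3.2141,-0.0000)
J_ω[:, 0] = z_0
entry J[1][0] = 3.2141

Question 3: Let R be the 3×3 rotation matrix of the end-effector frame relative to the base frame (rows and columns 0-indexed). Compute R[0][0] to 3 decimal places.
End-effector x-axis (col 0 of R) = (0.2500,0.4330,0.8660)
R[0][0] = 0.2500

0.250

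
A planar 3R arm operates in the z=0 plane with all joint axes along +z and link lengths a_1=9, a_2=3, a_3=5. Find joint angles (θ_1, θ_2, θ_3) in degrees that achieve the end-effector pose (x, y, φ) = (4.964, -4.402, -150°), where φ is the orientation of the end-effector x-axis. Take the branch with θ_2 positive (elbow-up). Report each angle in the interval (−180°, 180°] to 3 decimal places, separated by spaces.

-30.001 90.002 149.999

wrist centre = target − a_3·(cos φ, sin φ) = (9.2941, -1.9020)
cos θ_2 = (89.9984−9²−3²)/(2·9·3) = -0.0000; θ_2 = 90.0017° (elbow-up)
β = atan2(-1.9020,9.2941) = -11.5656°; ψ = atan2(3.0000,8.9999) = 18.4351°
θ_1 = β − ψ = -30.0007°
θ_3 = φ − θ_1 − θ_2 = 149.9990° (wrapped to (-180°,180°])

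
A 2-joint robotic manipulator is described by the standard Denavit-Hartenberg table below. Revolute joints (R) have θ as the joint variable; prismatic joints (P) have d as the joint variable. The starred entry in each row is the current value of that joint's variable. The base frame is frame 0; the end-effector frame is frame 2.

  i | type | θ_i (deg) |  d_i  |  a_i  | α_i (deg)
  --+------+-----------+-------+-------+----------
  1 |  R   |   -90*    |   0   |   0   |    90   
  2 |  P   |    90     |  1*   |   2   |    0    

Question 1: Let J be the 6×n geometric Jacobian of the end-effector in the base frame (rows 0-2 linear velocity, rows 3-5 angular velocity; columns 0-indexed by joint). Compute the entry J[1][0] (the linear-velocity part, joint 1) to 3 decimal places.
-1.000

axis z_0 = ẑ; lever o_n−o_0 = (-1.0000,-0.0000,2.0000)
cross product → J_v[:, 0] = (0.0000,-1.0000,0.0000)
J_ω[:, 0] = z_0
entry J[1][0] = -1.0000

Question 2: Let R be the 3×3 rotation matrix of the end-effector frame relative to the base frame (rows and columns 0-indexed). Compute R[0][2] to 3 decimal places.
End-effector z-axis (col 2 of R) = (-1.0000,-0.0000,0.0000)
R[0][2] = -1.0000

-1.000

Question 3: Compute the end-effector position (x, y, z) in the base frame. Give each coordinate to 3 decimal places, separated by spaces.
-1.000 -0.000 2.000

after link 1: o_1 = (0.0000, 0.0000, 0.0000)
after link 2: o_2 = (-1.0000, -0.0000, 2.0000)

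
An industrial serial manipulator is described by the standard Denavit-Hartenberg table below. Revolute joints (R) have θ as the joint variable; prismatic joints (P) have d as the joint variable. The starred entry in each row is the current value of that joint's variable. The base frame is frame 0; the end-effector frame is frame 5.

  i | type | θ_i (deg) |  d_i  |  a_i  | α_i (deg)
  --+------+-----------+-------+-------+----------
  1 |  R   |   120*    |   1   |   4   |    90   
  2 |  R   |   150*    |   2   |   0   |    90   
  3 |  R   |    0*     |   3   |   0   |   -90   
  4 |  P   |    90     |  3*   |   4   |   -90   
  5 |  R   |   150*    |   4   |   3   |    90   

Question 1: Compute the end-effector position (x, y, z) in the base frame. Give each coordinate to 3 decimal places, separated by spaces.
-1.100 8.906 0.384

after link 1: o_1 = (-2.0000, 3.4641, 1.0000)
after link 2: o_2 = (-0.2679, 4.4641, 1.0000)
after link 3: o_3 = (-1.0179, 5.7631, 3.5981)
after link 4: o_4 = (2.5801, 5.5311, 0.1340)
after link 5: o_5 = (-1.1005, 8.9061, 0.3840)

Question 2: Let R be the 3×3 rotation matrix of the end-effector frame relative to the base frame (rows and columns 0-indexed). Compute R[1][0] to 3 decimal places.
0.125

End-effector x-axis (col 0 of R) = (-0.6495,0.1250,0.7500)
R[1][0] = 0.1250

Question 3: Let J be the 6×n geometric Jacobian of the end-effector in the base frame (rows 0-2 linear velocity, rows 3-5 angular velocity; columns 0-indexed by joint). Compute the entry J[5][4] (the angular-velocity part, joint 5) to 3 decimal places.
-0.500

axis z_4 = (-0.4330,0.7500,-0.5000); lever o_n−o_4 = (-3.6806,3.3750,0.2500)
cross product → J_v[:, 4] = (1.8750,1.9486,1.2990)
J_ω[:, 4] = z_4
entry J[5][4] = -0.5000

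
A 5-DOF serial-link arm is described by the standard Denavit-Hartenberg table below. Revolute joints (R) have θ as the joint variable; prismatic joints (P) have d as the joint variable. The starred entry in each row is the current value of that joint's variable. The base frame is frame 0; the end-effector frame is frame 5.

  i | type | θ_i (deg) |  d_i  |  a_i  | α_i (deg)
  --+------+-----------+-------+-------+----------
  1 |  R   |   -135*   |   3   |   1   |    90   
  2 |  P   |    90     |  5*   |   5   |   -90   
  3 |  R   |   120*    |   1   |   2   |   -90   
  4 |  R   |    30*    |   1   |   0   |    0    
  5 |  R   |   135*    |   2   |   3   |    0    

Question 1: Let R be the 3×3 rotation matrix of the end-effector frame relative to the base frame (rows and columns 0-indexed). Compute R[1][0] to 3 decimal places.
End-effector x-axis (col 0 of R) = (-0.7745,0.4085,0.4830)
R[1][0] = 0.4085

0.408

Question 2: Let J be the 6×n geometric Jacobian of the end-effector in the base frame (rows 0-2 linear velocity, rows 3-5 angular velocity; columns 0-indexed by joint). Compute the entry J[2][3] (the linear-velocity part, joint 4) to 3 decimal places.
0.388

axis z_3 = (-0.3536,0.3536,-0.8660); lever o_n−o_3 = (-3.3842,2.2861,-1.1492)
cross product → J_v[:, 3] = (1.5736,2.5245,0.3882)
J_ω[:, 3] = z_3
entry J[2][3] = 0.3882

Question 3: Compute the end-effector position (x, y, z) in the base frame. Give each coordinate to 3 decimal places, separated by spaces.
after link 1: o_1 = (-0.7071, -0.7071, 3.0000)
after link 2: o_2 = (-4.2426, 2.8284, 8.0000)
after link 3: o_3 = (-2.3108, 2.3108, 7.0000)
after link 4: o_4 = (-2.6643, 2.6643, 6.1340)
after link 5: o_5 = (-5.6950, 4.5969, 5.8508)

-5.695 4.597 5.851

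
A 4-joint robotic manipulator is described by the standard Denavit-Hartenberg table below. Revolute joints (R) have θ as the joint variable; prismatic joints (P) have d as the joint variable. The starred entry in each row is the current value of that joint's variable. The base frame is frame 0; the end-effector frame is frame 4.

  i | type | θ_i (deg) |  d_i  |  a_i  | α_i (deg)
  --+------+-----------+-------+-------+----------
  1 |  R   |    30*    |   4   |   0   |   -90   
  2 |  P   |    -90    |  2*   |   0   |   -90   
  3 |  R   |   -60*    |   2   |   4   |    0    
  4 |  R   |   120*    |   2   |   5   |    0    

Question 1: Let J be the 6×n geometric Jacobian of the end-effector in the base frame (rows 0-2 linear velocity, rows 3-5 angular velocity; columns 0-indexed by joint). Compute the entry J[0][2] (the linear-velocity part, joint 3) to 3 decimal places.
axis z_2 = (0.8660,0.5000,-0.0000); lever o_n−o_2 = (3.8971,1.2500,4.5000)
cross product → J_v[:, 2] = (2.2500,-3.8971,-0.8660)
J_ω[:, 2] = z_2
entry J[0][2] = 2.2500

2.250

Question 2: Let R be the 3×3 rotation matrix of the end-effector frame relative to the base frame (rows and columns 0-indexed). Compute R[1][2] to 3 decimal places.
End-effector z-axis (col 2 of R) = (0.8660,0.5000,-0.0000)
R[1][2] = 0.5000

0.500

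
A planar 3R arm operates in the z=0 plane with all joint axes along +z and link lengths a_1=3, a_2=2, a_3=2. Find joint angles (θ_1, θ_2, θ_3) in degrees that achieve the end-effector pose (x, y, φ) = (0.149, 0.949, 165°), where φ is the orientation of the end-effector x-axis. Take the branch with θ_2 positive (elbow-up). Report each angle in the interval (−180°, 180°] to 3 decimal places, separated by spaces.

wrist centre = target − a_3·(cos φ, sin φ) = (2.0809, 0.4314)
cos θ_2 = (4.5160−3²−2²)/(2·3·2) = -0.7070; θ_2 = 134.9912° (elbow-up)
β = atan2(0.4314,2.0809) = 11.7116°; ψ = atan2(1.4144,1.5860) = 41.7272°
θ_1 = β − ψ = -30.0157°
θ_3 = φ − θ_1 − θ_2 = 60.0244° (wrapped to (-180°,180°])

-30.016 134.991 60.024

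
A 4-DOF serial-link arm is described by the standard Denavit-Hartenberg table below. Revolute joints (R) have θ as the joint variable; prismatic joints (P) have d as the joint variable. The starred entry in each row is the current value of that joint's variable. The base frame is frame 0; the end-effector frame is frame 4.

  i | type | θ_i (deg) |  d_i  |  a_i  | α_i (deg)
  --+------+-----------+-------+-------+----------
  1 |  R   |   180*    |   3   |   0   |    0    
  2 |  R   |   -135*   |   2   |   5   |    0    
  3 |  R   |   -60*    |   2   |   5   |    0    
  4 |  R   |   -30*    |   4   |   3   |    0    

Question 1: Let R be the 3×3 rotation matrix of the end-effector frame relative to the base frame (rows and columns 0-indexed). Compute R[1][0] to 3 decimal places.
End-effector x-axis (col 0 of R) = (0.7071,-0.7071,0.0000)
R[1][0] = -0.7071

-0.707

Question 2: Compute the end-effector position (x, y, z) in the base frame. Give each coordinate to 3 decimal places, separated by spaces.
10.486 0.120 11.000

after link 1: o_1 = (0.0000, 0.0000, 3.0000)
after link 2: o_2 = (3.5355, 3.5355, 5.0000)
after link 3: o_3 = (8.3652, 2.2414, 7.0000)
after link 4: o_4 = (10.4865, 0.1201, 11.0000)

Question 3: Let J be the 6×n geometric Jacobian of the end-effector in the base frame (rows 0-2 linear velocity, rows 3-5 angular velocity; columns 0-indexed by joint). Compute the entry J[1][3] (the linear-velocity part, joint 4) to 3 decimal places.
axis z_3 = (0.0000,0.0000,1.0000); lever o_n−o_3 = (2.1213,-2.1213,4.0000)
cross product → J_v[:, 3] = (2.1213,2.1213,-0.0000)
J_ω[:, 3] = z_3
entry J[1][3] = 2.1213

2.121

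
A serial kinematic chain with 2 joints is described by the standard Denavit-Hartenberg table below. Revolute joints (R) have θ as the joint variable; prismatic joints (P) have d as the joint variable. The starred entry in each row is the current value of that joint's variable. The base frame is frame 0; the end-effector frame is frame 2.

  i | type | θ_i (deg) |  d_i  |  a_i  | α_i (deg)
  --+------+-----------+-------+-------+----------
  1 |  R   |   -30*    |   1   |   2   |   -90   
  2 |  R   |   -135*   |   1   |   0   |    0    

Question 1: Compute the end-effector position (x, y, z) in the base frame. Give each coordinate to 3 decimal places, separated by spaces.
after link 1: o_1 = (1.7321, -1.0000, 1.0000)
after link 2: o_2 = (2.2321, -0.1340, 1.0000)

2.232 -0.134 1.000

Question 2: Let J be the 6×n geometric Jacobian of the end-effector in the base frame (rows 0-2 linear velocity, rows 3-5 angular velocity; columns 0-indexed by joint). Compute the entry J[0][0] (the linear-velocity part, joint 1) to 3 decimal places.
axis z_0 = ẑ; lever o_n−o_0 = (2.2321,-0.1340,1.0000)
cross product → J_v[:, 0] = (0.1340,2.2321,-0.0000)
J_ω[:, 0] = z_0
entry J[0][0] = 0.1340

0.134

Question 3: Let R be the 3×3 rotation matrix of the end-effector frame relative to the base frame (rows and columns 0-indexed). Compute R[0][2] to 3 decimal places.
End-effector z-axis (col 2 of R) = (0.5000,0.8660,0.0000)
R[0][2] = 0.5000

0.500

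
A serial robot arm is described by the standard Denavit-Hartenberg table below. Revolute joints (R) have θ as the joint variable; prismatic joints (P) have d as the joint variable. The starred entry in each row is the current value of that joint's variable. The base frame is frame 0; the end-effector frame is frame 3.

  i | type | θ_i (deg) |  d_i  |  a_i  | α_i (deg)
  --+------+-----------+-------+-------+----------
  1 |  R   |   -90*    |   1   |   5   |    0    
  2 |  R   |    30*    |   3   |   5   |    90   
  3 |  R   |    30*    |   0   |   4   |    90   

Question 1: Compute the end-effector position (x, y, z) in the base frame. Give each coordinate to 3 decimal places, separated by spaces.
4.232 -12.330 6.000

after link 1: o_1 = (0.0000, -5.0000, 1.0000)
after link 2: o_2 = (2.5000, -9.3301, 4.0000)
after link 3: o_3 = (4.2321, -12.3301, 6.0000)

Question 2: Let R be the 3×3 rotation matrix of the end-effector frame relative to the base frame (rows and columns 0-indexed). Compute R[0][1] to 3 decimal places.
End-effector y-axis (col 1 of R) = (-0.8660,-0.5000,0.0000)
R[0][1] = -0.8660

-0.866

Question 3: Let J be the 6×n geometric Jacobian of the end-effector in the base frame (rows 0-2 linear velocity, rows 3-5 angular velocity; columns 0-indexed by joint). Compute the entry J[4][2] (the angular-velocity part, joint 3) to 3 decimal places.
axis z_2 = (-0.8660,-0.5000,0.0000); lever o_n−o_2 = (1.7321,-3.0000,2.0000)
cross product → J_v[:, 2] = (-1.0000,1.7321,3.4641)
J_ω[:, 2] = z_2
entry J[4][2] = -0.5000

-0.500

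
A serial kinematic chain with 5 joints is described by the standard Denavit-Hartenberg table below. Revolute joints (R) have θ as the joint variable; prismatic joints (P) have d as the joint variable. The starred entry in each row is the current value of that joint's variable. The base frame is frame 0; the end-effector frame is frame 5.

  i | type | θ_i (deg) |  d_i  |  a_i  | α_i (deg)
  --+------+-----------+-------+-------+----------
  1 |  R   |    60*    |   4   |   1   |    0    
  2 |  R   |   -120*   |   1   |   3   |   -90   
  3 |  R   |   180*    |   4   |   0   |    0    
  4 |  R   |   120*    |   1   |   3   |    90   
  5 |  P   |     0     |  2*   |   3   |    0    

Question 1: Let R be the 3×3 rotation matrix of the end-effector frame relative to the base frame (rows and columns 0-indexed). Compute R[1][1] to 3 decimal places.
0.500

End-effector y-axis (col 1 of R) = (0.8660,0.5000,0.0000)
R[1][1] = 0.5000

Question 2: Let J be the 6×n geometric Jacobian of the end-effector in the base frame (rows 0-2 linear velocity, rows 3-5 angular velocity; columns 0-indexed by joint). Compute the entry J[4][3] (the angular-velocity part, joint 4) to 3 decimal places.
0.500

axis z_3 = (0.8660,0.5000,0.0000); lever o_n−o_3 = (1.5000,-0.5981,6.1962)
cross product → J_v[:, 3] = (3.0981,-5.3660,-1.2679)
J_ω[:, 3] = z_3
entry J[4][3] = 0.5000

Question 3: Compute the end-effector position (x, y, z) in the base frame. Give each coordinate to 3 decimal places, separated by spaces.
after link 1: o_1 = (0.5000, 0.8660, 4.0000)
after link 2: o_2 = (2.0000, -1.7321, 5.0000)
after link 3: o_3 = (5.4641, 0.2679, 5.0000)
after link 4: o_4 = (7.0801, -0.5311, 7.5981)
after link 5: o_5 = (6.9641, -0.3301, 11.1962)

6.964 -0.330 11.196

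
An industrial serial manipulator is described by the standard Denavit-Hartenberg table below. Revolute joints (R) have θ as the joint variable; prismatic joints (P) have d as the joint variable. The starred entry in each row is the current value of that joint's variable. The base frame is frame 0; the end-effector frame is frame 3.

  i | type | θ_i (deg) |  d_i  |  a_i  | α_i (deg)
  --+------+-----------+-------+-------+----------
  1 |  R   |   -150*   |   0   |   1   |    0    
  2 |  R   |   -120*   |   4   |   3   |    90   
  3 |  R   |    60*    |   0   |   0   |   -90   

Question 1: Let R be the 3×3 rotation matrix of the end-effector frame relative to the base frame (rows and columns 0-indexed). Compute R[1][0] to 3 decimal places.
End-effector x-axis (col 0 of R) = (-0.0000,0.5000,0.8660)
R[1][0] = 0.5000

0.500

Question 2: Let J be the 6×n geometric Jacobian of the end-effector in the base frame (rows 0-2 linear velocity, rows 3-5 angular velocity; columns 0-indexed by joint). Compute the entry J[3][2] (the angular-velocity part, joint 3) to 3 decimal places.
axis z_2 = (1.0000,0.0000,0.0000); lever o_n−o_2 = (0.0000,0.0000,0.0000)
cross product → J_v[:, 2] = (0.0000,0.0000,0.0000)
J_ω[:, 2] = z_2
entry J[3][2] = 1.0000

1.000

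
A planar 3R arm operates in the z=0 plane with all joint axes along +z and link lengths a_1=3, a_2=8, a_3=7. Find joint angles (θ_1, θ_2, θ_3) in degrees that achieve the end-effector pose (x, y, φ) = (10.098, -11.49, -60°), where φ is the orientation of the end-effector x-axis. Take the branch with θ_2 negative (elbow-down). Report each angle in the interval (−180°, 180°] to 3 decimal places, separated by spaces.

30.007 -90.006 -0.001

wrist centre = target − a_3·(cos φ, sin φ) = (6.5980, -5.4278)
cos θ_2 = (72.9949−3²−8²)/(2·3·8) = -0.0001; θ_2 = -90.0061° (elbow-down)
β = atan2(-5.4278,6.5980) = -39.4423°; ψ = atan2(-8.0000,2.9991) = -69.4493°
θ_1 = β − ψ = 30.0070°
θ_3 = φ − θ_1 − θ_2 = -0.0009° (wrapped to (-180°,180°])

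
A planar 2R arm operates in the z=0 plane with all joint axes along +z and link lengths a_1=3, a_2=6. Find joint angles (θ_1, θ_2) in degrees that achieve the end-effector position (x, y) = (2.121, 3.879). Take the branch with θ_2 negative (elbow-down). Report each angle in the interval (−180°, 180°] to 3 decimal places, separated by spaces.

167.653 -134.997

cos θ_2 = (19.5453−3²−6²)/(2·3·6) = -0.7071; θ_2 = -134.9975° (elbow-down)
β = atan2(3.8790,2.1210) = 61.3306°; ψ = atan2(-4.2428,-1.2425) = -106.3219°
θ_1 = β − ψ = 167.6525°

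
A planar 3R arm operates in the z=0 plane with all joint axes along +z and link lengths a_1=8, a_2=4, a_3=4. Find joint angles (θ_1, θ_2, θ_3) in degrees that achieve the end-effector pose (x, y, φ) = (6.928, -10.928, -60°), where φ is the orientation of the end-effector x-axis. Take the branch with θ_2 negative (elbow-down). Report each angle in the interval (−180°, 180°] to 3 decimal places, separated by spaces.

-29.999 -90.005 60.004

wrist centre = target − a_3·(cos φ, sin φ) = (4.9280, -7.4639)
cos θ_2 = (79.9950−8²−4²)/(2·8·4) = -0.0001; θ_2 = -90.0045° (elbow-down)
β = atan2(-7.4639,4.9280) = -56.5654°; ψ = atan2(-4.0000,7.9997) = -26.5660°
θ_1 = β − ψ = -29.9995°
θ_3 = φ − θ_1 − θ_2 = 60.0040° (wrapped to (-180°,180°])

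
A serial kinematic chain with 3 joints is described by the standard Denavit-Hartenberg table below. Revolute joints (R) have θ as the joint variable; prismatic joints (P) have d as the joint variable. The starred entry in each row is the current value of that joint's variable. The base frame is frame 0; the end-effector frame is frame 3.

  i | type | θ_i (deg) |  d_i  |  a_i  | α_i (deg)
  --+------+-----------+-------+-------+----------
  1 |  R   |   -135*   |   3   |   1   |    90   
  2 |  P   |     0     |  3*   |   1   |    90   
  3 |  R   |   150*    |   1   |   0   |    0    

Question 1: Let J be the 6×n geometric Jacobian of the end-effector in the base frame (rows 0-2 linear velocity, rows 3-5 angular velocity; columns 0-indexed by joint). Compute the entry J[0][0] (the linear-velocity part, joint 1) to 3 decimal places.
axis z_0 = ẑ; lever o_n−o_0 = (-3.5355,0.7071,2.0000)
cross product → J_v[:, 0] = (-0.7071,-3.5355,0.0000)
J_ω[:, 0] = z_0
entry J[0][0] = -0.7071

-0.707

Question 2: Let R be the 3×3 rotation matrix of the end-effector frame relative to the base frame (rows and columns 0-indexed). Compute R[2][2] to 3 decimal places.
End-effector z-axis (col 2 of R) = (-0.0000,0.0000,-1.0000)
R[2][2] = -1.0000

-1.000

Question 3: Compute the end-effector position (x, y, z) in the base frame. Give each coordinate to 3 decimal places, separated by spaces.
after link 1: o_1 = (-0.7071, -0.7071, 3.0000)
after link 2: o_2 = (-3.5355, 0.7071, 3.0000)
after link 3: o_3 = (-3.5355, 0.7071, 2.0000)

-3.536 0.707 2.000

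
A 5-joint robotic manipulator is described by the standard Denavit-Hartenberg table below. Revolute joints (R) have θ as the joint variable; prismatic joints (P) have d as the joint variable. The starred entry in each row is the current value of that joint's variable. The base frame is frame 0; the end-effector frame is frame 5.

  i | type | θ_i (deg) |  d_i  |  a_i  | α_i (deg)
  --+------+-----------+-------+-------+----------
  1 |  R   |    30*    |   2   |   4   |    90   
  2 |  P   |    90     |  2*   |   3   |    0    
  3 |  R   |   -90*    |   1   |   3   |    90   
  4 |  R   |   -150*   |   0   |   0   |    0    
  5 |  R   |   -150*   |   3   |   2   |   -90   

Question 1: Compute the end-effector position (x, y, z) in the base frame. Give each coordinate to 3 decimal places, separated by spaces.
9.294 -0.098 2.000

after link 1: o_1 = (3.4641, 2.0000, 2.0000)
after link 2: o_2 = (4.4641, 0.2679, 5.0000)
after link 3: o_3 = (7.5622, 0.9019, 5.0000)
after link 4: o_4 = (7.5622, 0.9019, 5.0000)
after link 5: o_5 = (9.2942, -0.0981, 2.0000)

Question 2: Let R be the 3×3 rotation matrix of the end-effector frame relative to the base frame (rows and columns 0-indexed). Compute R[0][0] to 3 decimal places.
End-effector x-axis (col 0 of R) = (0.8660,-0.5000,0.0000)
R[0][0] = 0.8660

0.866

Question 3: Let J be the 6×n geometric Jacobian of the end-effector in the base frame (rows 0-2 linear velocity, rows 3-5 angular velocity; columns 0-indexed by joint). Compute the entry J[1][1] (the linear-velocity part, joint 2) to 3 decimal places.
prismatic axis z_1 = (0.5000,-0.8660,0.0000)
J_v[:, 1] = z_1; J_ω[:, 1] = (0,0,0)
entry J[1][1] = -0.8660

-0.866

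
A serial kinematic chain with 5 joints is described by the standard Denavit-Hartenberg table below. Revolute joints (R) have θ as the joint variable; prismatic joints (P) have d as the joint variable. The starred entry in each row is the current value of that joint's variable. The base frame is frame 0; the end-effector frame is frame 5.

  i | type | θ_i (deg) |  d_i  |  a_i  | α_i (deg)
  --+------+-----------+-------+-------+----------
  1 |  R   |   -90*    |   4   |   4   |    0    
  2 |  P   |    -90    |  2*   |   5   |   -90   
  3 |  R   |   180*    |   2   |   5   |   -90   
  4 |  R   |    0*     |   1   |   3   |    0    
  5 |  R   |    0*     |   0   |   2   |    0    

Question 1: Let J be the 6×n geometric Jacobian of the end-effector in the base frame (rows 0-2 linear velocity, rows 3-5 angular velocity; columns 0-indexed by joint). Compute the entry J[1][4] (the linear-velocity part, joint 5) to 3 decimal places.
2.000

axis z_4 = (0.0000,0.0000,1.0000); lever o_n−o_4 = (2.0000,0.0000,0.0000)
cross product → J_v[:, 4] = (0.0000,2.0000,-0.0000)
J_ω[:, 4] = z_4
entry J[1][4] = 2.0000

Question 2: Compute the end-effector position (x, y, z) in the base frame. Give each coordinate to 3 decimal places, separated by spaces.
5.000 -6.000 7.000

after link 1: o_1 = (0.0000, -4.0000, 4.0000)
after link 2: o_2 = (-5.0000, -4.0000, 6.0000)
after link 3: o_3 = (0.0000, -6.0000, 6.0000)
after link 4: o_4 = (3.0000, -6.0000, 7.0000)
after link 5: o_5 = (5.0000, -6.0000, 7.0000)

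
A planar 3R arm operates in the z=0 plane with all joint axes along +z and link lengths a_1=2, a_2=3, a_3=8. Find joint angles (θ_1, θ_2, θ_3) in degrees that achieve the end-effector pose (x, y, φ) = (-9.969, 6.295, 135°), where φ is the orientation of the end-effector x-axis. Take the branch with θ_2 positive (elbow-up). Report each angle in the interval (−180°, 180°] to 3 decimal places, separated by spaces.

135.002 59.990 -59.992

wrist centre = target − a_3·(cos φ, sin φ) = (-4.3121, 0.6381)
cos θ_2 = (19.0018−2²−3²)/(2·2·3) = 0.5002; θ_2 = 59.9899° (elbow-up)
β = atan2(0.6381,-4.3121) = 171.5820°; ψ = atan2(2.5978,3.5005) = 36.5804°
θ_1 = β − ψ = 135.0016°
θ_3 = φ − θ_1 − θ_2 = -59.9915° (wrapped to (-180°,180°])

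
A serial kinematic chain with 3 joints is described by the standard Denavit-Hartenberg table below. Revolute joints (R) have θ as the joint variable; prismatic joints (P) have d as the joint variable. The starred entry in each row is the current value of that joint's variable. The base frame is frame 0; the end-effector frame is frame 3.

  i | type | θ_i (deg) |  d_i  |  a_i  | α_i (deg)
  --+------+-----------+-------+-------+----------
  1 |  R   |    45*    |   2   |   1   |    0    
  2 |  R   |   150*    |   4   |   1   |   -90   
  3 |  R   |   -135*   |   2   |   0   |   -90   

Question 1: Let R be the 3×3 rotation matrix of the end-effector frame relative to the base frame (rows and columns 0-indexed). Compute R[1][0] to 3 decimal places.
End-effector x-axis (col 0 of R) = (0.6830,0.1830,0.7071)
R[1][0] = 0.1830

0.183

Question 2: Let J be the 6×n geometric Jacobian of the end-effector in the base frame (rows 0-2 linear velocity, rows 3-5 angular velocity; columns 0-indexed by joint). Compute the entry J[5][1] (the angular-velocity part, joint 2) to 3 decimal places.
1.000

axis z_1 = (0.0000,0.0000,1.0000); lever o_n−o_1 = (-0.4483,-2.1907,4.0000)
cross product → J_v[:, 1] = (2.1907,-0.4483,0.0000)
J_ω[:, 1] = z_1
entry J[5][1] = 1.0000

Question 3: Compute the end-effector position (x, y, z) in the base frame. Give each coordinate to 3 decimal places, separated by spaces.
after link 1: o_1 = (0.7071, 0.7071, 2.0000)
after link 2: o_2 = (-0.2588, 0.4483, 6.0000)
after link 3: o_3 = (0.2588, -1.4836, 6.0000)

0.259 -1.484 6.000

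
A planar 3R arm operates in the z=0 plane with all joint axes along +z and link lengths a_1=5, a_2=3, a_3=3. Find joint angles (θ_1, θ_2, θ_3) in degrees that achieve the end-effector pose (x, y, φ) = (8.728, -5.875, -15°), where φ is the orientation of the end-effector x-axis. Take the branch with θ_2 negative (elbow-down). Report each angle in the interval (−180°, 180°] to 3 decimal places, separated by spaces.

-30.010 -29.978 44.988

wrist centre = target − a_3·(cos φ, sin φ) = (5.8302, -5.0985)
cos θ_2 = (59.9866−5²−3²)/(2·5·3) = 0.8662; θ_2 = -29.9776° (elbow-down)
β = atan2(-5.0985,5.8302) = -41.1698°; ψ = atan2(-1.4990,7.5987) = -11.1594°
θ_1 = β − ψ = -30.0104°
θ_3 = φ − θ_1 − θ_2 = 44.9879° (wrapped to (-180°,180°])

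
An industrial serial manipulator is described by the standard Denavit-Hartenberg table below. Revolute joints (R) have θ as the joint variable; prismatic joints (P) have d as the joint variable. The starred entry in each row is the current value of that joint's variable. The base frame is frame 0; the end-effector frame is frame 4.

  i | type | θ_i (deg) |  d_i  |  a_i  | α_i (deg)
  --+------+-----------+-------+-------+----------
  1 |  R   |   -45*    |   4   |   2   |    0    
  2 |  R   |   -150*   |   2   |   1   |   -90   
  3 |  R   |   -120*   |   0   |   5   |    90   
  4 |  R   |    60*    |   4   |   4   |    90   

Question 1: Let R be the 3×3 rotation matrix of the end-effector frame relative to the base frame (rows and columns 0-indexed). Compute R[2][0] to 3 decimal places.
0.433

End-effector x-axis (col 0 of R) = (0.0173,-0.9012,0.4330)
R[2][0] = 0.4330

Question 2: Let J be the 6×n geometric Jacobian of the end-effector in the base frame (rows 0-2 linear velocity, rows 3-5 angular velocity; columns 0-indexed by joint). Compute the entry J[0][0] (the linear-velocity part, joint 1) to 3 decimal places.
6.304

axis z_0 = ẑ; lever o_n−o_0 = (6.2785,-6.3039,10.0622)
cross product → J_v[:, 0] = (6.3039,6.2785,-0.0000)
J_ω[:, 0] = z_0
entry J[0][0] = 6.3039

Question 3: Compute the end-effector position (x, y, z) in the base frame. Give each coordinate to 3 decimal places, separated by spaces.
6.279 -6.304 10.062

after link 1: o_1 = (1.4142, -1.4142, 4.0000)
after link 2: o_2 = (0.4483, -1.1554, 6.0000)
after link 3: o_3 = (2.8631, -1.8024, 10.3301)
after link 4: o_4 = (6.2785, -6.3039, 10.0622)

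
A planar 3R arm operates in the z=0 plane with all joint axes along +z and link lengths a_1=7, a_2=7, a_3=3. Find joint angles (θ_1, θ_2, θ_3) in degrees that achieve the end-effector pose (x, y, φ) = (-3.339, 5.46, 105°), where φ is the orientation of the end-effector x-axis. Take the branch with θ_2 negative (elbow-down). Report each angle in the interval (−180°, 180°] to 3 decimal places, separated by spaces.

-149.998 -149.998 44.995

wrist centre = target − a_3·(cos φ, sin φ) = (-2.5625, 2.5622)
cos θ_2 = (13.1316−7²−7²)/(2·7·7) = -0.8660; θ_2 = -149.9975° (elbow-down)
β = atan2(2.5622,-2.5625) = 135.0036°; ψ = atan2(-3.5003,0.9380) = -74.9988°
θ_1 = β − ψ = 210.0024°
θ_3 = φ − θ_1 − θ_2 = 44.9952° (wrapped to (-180°,180°])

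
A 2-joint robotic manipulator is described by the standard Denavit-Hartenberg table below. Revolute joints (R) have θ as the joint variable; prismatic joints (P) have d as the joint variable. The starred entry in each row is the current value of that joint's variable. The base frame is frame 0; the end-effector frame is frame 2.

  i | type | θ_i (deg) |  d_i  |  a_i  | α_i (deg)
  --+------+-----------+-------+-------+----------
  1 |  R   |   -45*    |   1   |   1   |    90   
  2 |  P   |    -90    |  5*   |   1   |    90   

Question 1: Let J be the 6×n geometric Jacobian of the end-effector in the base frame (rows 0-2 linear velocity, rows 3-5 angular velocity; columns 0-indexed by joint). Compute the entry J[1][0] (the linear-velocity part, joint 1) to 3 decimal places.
axis z_0 = ẑ; lever o_n−o_0 = (-2.8284,-4.2426,0.0000)
cross product → J_v[:, 0] = (4.2426,-2.8284,0.0000)
J_ω[:, 0] = z_0
entry J[1][0] = -2.8284

-2.828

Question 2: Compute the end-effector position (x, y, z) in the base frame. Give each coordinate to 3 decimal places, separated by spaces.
after link 1: o_1 = (0.7071, -0.7071, 1.0000)
after link 2: o_2 = (-2.8284, -4.2426, 0.0000)

-2.828 -4.243 0.000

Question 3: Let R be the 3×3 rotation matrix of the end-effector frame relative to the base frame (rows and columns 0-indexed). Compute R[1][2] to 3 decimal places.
End-effector z-axis (col 2 of R) = (-0.7071,0.7071,-0.0000)
R[1][2] = 0.7071

0.707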